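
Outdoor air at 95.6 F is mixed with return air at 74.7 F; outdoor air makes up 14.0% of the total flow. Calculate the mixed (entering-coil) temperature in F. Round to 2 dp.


T_mix = 74.7 + (14.0/100)*(95.6-74.7) = 77.63 F

77.63 F


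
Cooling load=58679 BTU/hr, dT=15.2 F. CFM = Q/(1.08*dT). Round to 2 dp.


CFM = 58679 / (1.08 * 15.2) = 3574.50

3574.50 CFM


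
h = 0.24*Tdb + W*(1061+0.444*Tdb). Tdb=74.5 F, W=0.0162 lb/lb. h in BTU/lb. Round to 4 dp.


h = 0.24*74.5 + 0.0162*(1061+0.444*74.5) = 35.6041 BTU/lb

35.6041 BTU/lb


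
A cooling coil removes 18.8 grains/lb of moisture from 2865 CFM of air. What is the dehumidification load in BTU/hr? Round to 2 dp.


Q = 0.68 * 2865 * 18.8 = 36626.16 BTU/hr

36626.16 BTU/hr


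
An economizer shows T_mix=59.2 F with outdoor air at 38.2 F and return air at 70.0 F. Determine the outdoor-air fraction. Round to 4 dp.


frac = (59.2 - 70.0) / (38.2 - 70.0) = 0.3396

0.3396


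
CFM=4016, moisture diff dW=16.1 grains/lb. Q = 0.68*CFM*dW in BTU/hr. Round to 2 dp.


Q = 0.68 * 4016 * 16.1 = 43967.17 BTU/hr

43967.17 BTU/hr


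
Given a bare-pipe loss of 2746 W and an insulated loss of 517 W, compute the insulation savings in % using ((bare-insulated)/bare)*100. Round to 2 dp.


Savings = ((2746-517)/2746)*100 = 81.17 %

81.17 %


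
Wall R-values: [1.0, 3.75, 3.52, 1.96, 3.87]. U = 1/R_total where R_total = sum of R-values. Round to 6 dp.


R_total = 1.0 + 3.75 + 3.52 + 1.96 + 3.87 = 14.10
U = 1/14.10 = 0.070922

0.070922


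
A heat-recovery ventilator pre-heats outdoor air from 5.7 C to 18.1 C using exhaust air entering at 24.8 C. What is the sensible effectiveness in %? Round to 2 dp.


eff = (18.1-5.7)/(24.8-5.7)*100 = 64.92 %

64.92 %


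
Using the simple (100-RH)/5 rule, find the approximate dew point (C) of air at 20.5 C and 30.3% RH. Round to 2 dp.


Td = 20.5 - (100-30.3)/5 = 6.56 C

6.56 C


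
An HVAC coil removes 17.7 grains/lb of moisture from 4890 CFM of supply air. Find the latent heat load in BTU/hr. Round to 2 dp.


Q = 0.68 * 4890 * 17.7 = 58856.04 BTU/hr

58856.04 BTU/hr


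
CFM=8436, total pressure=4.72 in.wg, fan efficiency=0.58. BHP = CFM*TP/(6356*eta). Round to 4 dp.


BHP = 8436 * 4.72 / (6356 * 0.58) = 10.8011 hp

10.8011 hp


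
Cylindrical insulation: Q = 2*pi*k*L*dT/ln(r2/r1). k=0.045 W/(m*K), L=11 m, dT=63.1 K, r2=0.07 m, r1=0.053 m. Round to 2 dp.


Q = 2*pi*0.045*11*63.1/ln(0.07/0.053) = 705.43 W

705.43 W


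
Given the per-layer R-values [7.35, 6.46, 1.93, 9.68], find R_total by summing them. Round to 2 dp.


R_total = 7.35 + 6.46 + 1.93 + 9.68 = 25.42

25.42


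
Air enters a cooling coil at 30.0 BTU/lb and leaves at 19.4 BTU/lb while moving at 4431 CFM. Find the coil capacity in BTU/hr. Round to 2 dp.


Q = 4.5 * 4431 * (30.0 - 19.4) = 211358.70 BTU/hr

211358.70 BTU/hr


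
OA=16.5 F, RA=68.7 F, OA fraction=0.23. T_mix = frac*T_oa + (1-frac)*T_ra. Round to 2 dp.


T_mix = 0.23*16.5 + 0.77*68.7 = 56.69 F

56.69 F


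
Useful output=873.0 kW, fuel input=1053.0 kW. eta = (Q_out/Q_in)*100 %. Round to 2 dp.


eta = (873.0/1053.0)*100 = 82.91 %

82.91 %


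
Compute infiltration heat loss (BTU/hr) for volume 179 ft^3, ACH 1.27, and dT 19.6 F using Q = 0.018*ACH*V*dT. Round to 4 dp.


Q = 0.018 * 1.27 * 179 * 19.6 = 80.2020 BTU/hr

80.2020 BTU/hr


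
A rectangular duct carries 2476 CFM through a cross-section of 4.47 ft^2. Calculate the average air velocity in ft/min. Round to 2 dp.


V = 2476 / 4.47 = 553.91 ft/min

553.91 ft/min


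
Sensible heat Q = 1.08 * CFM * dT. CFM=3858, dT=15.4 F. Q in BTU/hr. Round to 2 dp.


Q = 1.08 * 3858 * 15.4 = 64166.26 BTU/hr

64166.26 BTU/hr


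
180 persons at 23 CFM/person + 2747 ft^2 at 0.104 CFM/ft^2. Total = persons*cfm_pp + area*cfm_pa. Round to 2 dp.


Total = 180*23 + 2747*0.104 = 4425.69 CFM

4425.69 CFM


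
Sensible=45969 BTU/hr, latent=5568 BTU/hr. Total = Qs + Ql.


Qt = 45969 + 5568 = 51537 BTU/hr

51537 BTU/hr


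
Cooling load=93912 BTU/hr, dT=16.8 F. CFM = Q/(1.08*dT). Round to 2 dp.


CFM = 93912 / (1.08 * 16.8) = 5175.93

5175.93 CFM


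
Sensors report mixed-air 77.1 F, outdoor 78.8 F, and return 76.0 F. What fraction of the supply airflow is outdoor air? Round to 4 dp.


frac = (77.1 - 76.0) / (78.8 - 76.0) = 0.3929

0.3929


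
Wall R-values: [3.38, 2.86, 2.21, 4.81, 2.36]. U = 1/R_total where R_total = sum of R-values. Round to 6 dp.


R_total = 3.38 + 2.86 + 2.21 + 4.81 + 2.36 = 15.62
U = 1/15.62 = 0.064020

0.064020


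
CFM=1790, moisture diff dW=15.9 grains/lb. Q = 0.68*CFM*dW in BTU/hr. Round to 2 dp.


Q = 0.68 * 1790 * 15.9 = 19353.48 BTU/hr

19353.48 BTU/hr


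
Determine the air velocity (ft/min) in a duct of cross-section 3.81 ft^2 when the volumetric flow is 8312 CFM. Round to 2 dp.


V = 8312 / 3.81 = 2181.63 ft/min

2181.63 ft/min


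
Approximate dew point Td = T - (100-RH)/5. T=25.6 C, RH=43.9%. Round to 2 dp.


Td = 25.6 - (100-43.9)/5 = 14.38 C

14.38 C


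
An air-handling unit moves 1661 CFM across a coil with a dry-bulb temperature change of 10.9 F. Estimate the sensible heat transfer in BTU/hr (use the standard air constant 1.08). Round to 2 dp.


Q = 1.08 * 1661 * 10.9 = 19553.29 BTU/hr

19553.29 BTU/hr


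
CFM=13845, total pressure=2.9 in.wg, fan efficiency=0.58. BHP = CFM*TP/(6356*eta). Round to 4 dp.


BHP = 13845 * 2.9 / (6356 * 0.58) = 10.8913 hp

10.8913 hp


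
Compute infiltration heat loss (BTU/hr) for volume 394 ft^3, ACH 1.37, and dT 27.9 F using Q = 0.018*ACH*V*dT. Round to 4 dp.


Q = 0.018 * 1.37 * 394 * 27.9 = 271.0775 BTU/hr

271.0775 BTU/hr


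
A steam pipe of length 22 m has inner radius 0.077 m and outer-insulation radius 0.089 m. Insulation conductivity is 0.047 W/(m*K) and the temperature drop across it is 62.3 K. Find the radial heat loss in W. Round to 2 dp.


Q = 2*pi*0.047*22*62.3/ln(0.089/0.077) = 2794.65 W

2794.65 W


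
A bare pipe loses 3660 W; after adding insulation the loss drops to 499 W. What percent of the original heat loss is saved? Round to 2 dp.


Savings = ((3660-499)/3660)*100 = 86.37 %

86.37 %


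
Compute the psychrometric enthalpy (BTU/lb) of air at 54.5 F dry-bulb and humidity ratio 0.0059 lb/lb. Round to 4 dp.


h = 0.24*54.5 + 0.0059*(1061+0.444*54.5) = 19.4827 BTU/lb

19.4827 BTU/lb


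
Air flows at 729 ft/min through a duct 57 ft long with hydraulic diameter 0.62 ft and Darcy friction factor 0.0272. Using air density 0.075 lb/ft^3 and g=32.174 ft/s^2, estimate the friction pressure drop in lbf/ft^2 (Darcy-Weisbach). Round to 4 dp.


v_fps = 729/60 = 12.15 ft/s
dp = 0.0272*(57/0.62)*0.075*12.15^2/(2*32.174) = 0.4303 lbf/ft^2

0.4303 lbf/ft^2


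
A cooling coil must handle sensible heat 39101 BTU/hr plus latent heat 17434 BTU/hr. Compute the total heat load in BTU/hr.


Qt = 39101 + 17434 = 56535 BTU/hr

56535 BTU/hr


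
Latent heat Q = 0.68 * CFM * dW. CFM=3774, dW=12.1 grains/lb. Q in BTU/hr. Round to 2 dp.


Q = 0.68 * 3774 * 12.1 = 31052.47 BTU/hr

31052.47 BTU/hr


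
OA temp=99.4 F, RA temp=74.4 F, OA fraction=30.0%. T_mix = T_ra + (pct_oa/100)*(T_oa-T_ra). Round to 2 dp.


T_mix = 74.4 + (30.0/100)*(99.4-74.4) = 81.90 F

81.90 F


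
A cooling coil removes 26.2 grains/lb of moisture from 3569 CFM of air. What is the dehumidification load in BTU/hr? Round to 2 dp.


Q = 0.68 * 3569 * 26.2 = 63585.30 BTU/hr

63585.30 BTU/hr


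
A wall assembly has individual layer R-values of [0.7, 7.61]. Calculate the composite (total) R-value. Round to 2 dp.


R_total = 0.7 + 7.61 = 8.31

8.31


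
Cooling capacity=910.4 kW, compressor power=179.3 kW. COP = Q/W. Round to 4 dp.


COP = 910.4 / 179.3 = 5.0775

5.0775


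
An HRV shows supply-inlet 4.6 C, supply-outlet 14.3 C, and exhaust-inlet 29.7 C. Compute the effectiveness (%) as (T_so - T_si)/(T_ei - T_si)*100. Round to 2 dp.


eff = (14.3-4.6)/(29.7-4.6)*100 = 38.65 %

38.65 %


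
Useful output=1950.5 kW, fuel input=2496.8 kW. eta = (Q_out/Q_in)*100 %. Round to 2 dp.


eta = (1950.5/2496.8)*100 = 78.12 %

78.12 %


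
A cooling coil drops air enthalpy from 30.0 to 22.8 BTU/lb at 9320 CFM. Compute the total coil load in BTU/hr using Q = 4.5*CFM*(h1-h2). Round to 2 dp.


Q = 4.5 * 9320 * (30.0 - 22.8) = 301968.00 BTU/hr

301968.00 BTU/hr


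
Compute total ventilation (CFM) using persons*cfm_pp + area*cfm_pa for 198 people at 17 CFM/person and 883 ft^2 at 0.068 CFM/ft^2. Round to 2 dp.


Total = 198*17 + 883*0.068 = 3426.04 CFM

3426.04 CFM


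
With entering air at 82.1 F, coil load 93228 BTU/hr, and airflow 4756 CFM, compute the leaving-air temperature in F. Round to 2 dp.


dT = 93228/(1.08*4756) = 18.1502
T_leave = 82.1 - 18.1502 = 63.95 F

63.95 F


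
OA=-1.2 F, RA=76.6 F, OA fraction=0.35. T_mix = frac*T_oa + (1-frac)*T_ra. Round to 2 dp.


T_mix = 0.35*(-1.2) + 0.65*76.6 = 49.37 F

49.37 F


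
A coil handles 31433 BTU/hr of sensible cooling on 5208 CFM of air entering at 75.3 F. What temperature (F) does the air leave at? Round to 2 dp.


dT = 31433/(1.08*5208) = 5.5884
T_leave = 75.3 - 5.5884 = 69.71 F

69.71 F


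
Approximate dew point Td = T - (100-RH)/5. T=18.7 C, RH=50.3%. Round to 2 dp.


Td = 18.7 - (100-50.3)/5 = 8.76 C

8.76 C


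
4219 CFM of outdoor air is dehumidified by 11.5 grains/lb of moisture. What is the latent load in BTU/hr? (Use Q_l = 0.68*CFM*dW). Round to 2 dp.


Q = 0.68 * 4219 * 11.5 = 32992.58 BTU/hr

32992.58 BTU/hr


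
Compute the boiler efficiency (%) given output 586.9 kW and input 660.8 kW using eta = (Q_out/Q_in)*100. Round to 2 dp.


eta = (586.9/660.8)*100 = 88.82 %

88.82 %


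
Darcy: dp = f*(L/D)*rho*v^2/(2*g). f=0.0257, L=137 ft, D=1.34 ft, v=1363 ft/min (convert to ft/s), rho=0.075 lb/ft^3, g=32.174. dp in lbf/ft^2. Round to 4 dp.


v_fps = 1363/60 = 22.7167 ft/s
dp = 0.0257*(137/1.34)*0.075*22.7167^2/(2*32.174) = 1.5804 lbf/ft^2

1.5804 lbf/ft^2


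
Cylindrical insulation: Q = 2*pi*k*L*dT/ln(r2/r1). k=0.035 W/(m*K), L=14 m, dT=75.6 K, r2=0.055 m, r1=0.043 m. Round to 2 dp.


Q = 2*pi*0.035*14*75.6/ln(0.055/0.043) = 945.64 W

945.64 W


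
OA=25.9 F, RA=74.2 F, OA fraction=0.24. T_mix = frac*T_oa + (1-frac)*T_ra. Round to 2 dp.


T_mix = 0.24*25.9 + 0.76*74.2 = 62.61 F

62.61 F


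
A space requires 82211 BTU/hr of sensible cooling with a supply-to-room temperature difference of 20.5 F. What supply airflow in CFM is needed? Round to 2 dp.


CFM = 82211 / (1.08 * 20.5) = 3713.23

3713.23 CFM


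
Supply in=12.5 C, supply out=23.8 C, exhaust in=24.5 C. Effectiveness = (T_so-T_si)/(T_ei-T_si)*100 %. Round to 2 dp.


eff = (23.8-12.5)/(24.5-12.5)*100 = 94.17 %

94.17 %


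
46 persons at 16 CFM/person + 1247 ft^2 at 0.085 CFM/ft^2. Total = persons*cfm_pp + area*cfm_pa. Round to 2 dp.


Total = 46*16 + 1247*0.085 = 842.00 CFM

842.00 CFM


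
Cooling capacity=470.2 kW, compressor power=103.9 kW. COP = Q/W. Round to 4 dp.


COP = 470.2 / 103.9 = 4.5255

4.5255


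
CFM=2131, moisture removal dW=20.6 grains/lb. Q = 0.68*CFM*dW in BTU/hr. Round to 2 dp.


Q = 0.68 * 2131 * 20.6 = 29851.05 BTU/hr

29851.05 BTU/hr


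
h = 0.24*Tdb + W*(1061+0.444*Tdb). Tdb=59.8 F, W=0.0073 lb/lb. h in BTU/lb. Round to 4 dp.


h = 0.24*59.8 + 0.0073*(1061+0.444*59.8) = 22.2911 BTU/lb

22.2911 BTU/lb


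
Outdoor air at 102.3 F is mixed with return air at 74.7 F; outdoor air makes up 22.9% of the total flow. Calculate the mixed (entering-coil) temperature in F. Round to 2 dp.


T_mix = 74.7 + (22.9/100)*(102.3-74.7) = 81.02 F

81.02 F


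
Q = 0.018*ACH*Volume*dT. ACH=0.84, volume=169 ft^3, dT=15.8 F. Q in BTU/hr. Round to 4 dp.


Q = 0.018 * 0.84 * 169 * 15.8 = 40.3734 BTU/hr

40.3734 BTU/hr


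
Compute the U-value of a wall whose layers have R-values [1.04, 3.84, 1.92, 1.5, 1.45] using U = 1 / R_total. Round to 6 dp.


R_total = 1.04 + 3.84 + 1.92 + 1.5 + 1.45 = 9.75
U = 1/9.75 = 0.102564

0.102564


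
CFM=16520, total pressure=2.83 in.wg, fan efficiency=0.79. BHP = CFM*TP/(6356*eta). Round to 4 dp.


BHP = 16520 * 2.83 / (6356 * 0.79) = 9.3108 hp

9.3108 hp


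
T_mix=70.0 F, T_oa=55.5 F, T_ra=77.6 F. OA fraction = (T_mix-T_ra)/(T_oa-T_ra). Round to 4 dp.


frac = (70.0 - 77.6) / (55.5 - 77.6) = 0.3439

0.3439


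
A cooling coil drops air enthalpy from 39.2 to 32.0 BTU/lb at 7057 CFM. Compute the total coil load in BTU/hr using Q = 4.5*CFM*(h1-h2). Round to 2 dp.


Q = 4.5 * 7057 * (39.2 - 32.0) = 228646.80 BTU/hr

228646.80 BTU/hr


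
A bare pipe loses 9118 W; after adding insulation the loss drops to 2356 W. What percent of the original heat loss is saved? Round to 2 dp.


Savings = ((9118-2356)/9118)*100 = 74.16 %

74.16 %


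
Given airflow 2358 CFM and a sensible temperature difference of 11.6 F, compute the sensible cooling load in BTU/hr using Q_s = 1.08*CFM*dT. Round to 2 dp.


Q = 1.08 * 2358 * 11.6 = 29541.02 BTU/hr

29541.02 BTU/hr


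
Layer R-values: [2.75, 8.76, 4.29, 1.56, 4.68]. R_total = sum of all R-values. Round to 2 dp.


R_total = 2.75 + 8.76 + 4.29 + 1.56 + 4.68 = 22.04

22.04


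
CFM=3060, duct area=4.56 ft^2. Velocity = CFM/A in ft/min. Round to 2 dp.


V = 3060 / 4.56 = 671.05 ft/min

671.05 ft/min


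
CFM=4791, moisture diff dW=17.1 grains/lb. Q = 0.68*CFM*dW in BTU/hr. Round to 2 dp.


Q = 0.68 * 4791 * 17.1 = 55709.75 BTU/hr

55709.75 BTU/hr


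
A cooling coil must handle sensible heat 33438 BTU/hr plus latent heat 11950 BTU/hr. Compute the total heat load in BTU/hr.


Qt = 33438 + 11950 = 45388 BTU/hr

45388 BTU/hr


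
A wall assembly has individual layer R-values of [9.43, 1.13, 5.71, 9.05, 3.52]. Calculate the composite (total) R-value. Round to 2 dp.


R_total = 9.43 + 1.13 + 5.71 + 9.05 + 3.52 = 28.84

28.84


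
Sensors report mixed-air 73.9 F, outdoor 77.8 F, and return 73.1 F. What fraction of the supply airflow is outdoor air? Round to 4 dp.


frac = (73.9 - 73.1) / (77.8 - 73.1) = 0.1702

0.1702


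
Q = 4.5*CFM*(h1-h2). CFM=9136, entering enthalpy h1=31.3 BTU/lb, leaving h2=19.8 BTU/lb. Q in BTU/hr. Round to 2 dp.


Q = 4.5 * 9136 * (31.3 - 19.8) = 472788.00 BTU/hr

472788.00 BTU/hr


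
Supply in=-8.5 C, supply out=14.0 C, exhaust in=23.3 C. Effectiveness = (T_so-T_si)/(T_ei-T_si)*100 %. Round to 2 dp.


eff = (14.0-(-8.5))/(23.3-(-8.5))*100 = 70.75 %

70.75 %


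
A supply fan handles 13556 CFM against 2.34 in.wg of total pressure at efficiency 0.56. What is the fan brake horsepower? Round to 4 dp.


BHP = 13556 * 2.34 / (6356 * 0.56) = 8.9120 hp

8.9120 hp


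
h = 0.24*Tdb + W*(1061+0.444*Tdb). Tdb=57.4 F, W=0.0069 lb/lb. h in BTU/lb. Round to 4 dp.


h = 0.24*57.4 + 0.0069*(1061+0.444*57.4) = 21.2728 BTU/lb

21.2728 BTU/lb


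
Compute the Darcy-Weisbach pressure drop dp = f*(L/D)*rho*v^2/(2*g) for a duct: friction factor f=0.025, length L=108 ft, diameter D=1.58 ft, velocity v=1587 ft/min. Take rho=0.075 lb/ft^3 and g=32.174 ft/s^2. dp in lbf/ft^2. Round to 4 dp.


v_fps = 1587/60 = 26.45 ft/s
dp = 0.025*(108/1.58)*0.075*26.45^2/(2*32.174) = 1.3934 lbf/ft^2

1.3934 lbf/ft^2


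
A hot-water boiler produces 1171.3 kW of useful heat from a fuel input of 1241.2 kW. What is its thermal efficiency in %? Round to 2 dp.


eta = (1171.3/1241.2)*100 = 94.37 %

94.37 %


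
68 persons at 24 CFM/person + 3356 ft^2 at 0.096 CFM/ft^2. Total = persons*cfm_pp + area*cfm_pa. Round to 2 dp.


Total = 68*24 + 3356*0.096 = 1954.18 CFM

1954.18 CFM


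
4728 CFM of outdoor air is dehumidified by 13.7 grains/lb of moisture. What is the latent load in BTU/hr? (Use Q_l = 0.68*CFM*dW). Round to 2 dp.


Q = 0.68 * 4728 * 13.7 = 44046.05 BTU/hr

44046.05 BTU/hr


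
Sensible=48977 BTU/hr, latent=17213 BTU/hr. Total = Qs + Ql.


Qt = 48977 + 17213 = 66190 BTU/hr

66190 BTU/hr


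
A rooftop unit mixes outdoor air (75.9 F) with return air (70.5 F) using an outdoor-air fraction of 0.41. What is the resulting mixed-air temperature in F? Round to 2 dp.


T_mix = 0.41*75.9 + 0.59*70.5 = 72.71 F

72.71 F


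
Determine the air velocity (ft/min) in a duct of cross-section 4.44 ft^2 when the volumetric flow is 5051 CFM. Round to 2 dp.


V = 5051 / 4.44 = 1137.61 ft/min

1137.61 ft/min


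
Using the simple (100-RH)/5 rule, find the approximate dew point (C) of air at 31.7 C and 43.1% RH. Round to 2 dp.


Td = 31.7 - (100-43.1)/5 = 20.32 C

20.32 C


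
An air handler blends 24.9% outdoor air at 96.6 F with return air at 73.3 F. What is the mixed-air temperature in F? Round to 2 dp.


T_mix = 73.3 + (24.9/100)*(96.6-73.3) = 79.10 F

79.10 F


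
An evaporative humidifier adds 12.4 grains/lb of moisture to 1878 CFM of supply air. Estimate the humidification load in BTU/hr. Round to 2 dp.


Q = 0.68 * 1878 * 12.4 = 15835.30 BTU/hr

15835.30 BTU/hr


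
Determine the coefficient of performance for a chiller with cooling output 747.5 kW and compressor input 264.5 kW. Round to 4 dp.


COP = 747.5 / 264.5 = 2.8261

2.8261


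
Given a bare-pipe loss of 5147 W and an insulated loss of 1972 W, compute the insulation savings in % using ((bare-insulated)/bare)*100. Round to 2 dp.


Savings = ((5147-1972)/5147)*100 = 61.69 %

61.69 %


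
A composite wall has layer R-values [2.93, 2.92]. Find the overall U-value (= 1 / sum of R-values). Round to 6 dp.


R_total = 2.93 + 2.92 = 5.85
U = 1/5.85 = 0.170940

0.170940


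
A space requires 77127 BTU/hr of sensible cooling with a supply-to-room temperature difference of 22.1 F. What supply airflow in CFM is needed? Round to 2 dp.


CFM = 77127 / (1.08 * 22.1) = 3231.40

3231.40 CFM


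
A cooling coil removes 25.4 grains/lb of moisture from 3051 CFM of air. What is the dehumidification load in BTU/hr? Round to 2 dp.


Q = 0.68 * 3051 * 25.4 = 52696.87 BTU/hr

52696.87 BTU/hr


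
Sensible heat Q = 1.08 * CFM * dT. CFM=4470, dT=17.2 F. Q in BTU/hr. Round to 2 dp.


Q = 1.08 * 4470 * 17.2 = 83034.72 BTU/hr

83034.72 BTU/hr


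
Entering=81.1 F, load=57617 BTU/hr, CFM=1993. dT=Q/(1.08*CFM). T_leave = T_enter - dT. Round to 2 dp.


dT = 57617/(1.08*1993) = 26.7682
T_leave = 81.1 - 26.7682 = 54.33 F

54.33 F


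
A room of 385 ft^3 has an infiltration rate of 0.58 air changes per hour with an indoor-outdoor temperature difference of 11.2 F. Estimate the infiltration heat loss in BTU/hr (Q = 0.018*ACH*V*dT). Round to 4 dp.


Q = 0.018 * 0.58 * 385 * 11.2 = 45.0173 BTU/hr

45.0173 BTU/hr


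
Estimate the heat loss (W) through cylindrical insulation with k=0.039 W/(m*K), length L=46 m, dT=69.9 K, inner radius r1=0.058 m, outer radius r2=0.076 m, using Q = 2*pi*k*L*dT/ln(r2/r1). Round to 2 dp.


Q = 2*pi*0.039*46*69.9/ln(0.076/0.058) = 2915.07 W

2915.07 W


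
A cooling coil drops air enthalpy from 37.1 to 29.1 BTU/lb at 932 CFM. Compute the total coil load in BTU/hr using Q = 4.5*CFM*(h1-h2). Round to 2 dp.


Q = 4.5 * 932 * (37.1 - 29.1) = 33552.00 BTU/hr

33552.00 BTU/hr


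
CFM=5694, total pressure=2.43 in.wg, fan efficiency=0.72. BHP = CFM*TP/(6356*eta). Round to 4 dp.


BHP = 5694 * 2.43 / (6356 * 0.72) = 3.0235 hp

3.0235 hp


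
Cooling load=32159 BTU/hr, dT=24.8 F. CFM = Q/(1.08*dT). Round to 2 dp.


CFM = 32159 / (1.08 * 24.8) = 1200.68

1200.68 CFM


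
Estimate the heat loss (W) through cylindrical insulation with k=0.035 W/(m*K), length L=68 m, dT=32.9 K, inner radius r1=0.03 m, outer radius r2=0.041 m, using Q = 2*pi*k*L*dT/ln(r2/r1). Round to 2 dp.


Q = 2*pi*0.035*68*32.9/ln(0.041/0.03) = 1574.99 W

1574.99 W


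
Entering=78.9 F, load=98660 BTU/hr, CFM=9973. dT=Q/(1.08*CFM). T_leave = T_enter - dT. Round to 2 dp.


dT = 98660/(1.08*9973) = 9.1599
T_leave = 78.9 - 9.1599 = 69.74 F

69.74 F


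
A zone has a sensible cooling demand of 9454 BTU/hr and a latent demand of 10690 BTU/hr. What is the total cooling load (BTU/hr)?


Qt = 9454 + 10690 = 20144 BTU/hr

20144 BTU/hr


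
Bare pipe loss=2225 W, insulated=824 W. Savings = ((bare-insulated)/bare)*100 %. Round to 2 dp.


Savings = ((2225-824)/2225)*100 = 62.97 %

62.97 %


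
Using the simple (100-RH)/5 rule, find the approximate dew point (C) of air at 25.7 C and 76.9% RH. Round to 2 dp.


Td = 25.7 - (100-76.9)/5 = 21.08 C

21.08 C


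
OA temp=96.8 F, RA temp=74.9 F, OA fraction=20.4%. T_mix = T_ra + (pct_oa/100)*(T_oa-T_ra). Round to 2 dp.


T_mix = 74.9 + (20.4/100)*(96.8-74.9) = 79.37 F

79.37 F


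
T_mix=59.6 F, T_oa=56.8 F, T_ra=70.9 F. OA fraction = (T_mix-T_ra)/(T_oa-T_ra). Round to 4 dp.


frac = (59.6 - 70.9) / (56.8 - 70.9) = 0.8014

0.8014


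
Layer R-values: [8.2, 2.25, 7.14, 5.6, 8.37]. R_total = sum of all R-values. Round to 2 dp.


R_total = 8.2 + 2.25 + 7.14 + 5.6 + 8.37 = 31.56

31.56


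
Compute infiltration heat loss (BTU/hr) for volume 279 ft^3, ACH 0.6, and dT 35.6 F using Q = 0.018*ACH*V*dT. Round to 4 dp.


Q = 0.018 * 0.6 * 279 * 35.6 = 107.2699 BTU/hr

107.2699 BTU/hr


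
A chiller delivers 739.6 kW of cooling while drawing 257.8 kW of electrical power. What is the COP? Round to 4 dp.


COP = 739.6 / 257.8 = 2.8689

2.8689


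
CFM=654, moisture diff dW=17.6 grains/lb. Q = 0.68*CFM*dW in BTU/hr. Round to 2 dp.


Q = 0.68 * 654 * 17.6 = 7827.07 BTU/hr

7827.07 BTU/hr


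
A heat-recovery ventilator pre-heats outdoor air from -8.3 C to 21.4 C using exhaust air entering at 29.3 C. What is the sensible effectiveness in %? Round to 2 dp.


eff = (21.4-(-8.3))/(29.3-(-8.3))*100 = 78.99 %

78.99 %


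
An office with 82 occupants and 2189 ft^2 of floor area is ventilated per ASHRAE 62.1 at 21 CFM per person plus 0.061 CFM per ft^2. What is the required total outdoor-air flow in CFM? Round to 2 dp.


Total = 82*21 + 2189*0.061 = 1855.53 CFM

1855.53 CFM


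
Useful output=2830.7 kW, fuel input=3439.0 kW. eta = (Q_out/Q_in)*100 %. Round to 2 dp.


eta = (2830.7/3439.0)*100 = 82.31 %

82.31 %


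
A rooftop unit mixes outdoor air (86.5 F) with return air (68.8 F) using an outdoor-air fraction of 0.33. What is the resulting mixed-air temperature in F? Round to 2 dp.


T_mix = 0.33*86.5 + 0.67*68.8 = 74.64 F

74.64 F


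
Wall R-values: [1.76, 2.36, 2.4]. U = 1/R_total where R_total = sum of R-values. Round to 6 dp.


R_total = 1.76 + 2.36 + 2.4 = 6.52
U = 1/6.52 = 0.153374

0.153374


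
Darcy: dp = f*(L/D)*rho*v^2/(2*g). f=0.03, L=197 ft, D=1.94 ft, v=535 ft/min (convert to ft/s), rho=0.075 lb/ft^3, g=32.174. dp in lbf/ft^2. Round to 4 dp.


v_fps = 535/60 = 8.9167 ft/s
dp = 0.03*(197/1.94)*0.075*8.9167^2/(2*32.174) = 0.2823 lbf/ft^2

0.2823 lbf/ft^2


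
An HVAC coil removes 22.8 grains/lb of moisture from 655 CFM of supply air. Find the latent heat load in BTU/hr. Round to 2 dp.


Q = 0.68 * 655 * 22.8 = 10155.12 BTU/hr

10155.12 BTU/hr


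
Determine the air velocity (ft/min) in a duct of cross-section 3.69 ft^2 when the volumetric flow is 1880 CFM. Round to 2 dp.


V = 1880 / 3.69 = 509.49 ft/min

509.49 ft/min


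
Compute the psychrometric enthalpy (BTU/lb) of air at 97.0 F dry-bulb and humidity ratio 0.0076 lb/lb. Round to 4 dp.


h = 0.24*97.0 + 0.0076*(1061+0.444*97.0) = 31.6709 BTU/lb

31.6709 BTU/lb


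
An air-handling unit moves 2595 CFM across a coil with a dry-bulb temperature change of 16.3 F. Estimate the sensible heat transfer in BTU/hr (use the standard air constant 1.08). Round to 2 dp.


Q = 1.08 * 2595 * 16.3 = 45682.38 BTU/hr

45682.38 BTU/hr


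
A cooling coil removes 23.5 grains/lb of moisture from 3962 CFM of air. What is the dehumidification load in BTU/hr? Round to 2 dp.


Q = 0.68 * 3962 * 23.5 = 63312.76 BTU/hr

63312.76 BTU/hr


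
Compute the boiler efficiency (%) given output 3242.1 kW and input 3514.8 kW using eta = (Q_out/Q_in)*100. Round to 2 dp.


eta = (3242.1/3514.8)*100 = 92.24 %

92.24 %


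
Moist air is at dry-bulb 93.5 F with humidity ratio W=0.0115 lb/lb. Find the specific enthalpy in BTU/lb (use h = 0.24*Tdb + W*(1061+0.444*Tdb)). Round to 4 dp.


h = 0.24*93.5 + 0.0115*(1061+0.444*93.5) = 35.1189 BTU/lb

35.1189 BTU/lb


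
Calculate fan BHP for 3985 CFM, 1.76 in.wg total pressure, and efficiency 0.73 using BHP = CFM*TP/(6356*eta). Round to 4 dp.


BHP = 3985 * 1.76 / (6356 * 0.73) = 1.5116 hp

1.5116 hp


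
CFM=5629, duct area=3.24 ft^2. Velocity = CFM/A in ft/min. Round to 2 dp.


V = 5629 / 3.24 = 1737.35 ft/min

1737.35 ft/min


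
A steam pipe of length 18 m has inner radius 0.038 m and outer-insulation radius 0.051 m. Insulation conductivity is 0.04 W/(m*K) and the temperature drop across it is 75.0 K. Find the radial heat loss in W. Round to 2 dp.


Q = 2*pi*0.04*18*75.0/ln(0.051/0.038) = 1153.12 W

1153.12 W


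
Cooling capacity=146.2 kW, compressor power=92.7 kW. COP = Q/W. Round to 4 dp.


COP = 146.2 / 92.7 = 1.5771

1.5771


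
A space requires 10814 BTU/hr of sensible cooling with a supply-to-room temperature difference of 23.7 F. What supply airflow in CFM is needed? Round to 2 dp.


CFM = 10814 / (1.08 * 23.7) = 422.49

422.49 CFM


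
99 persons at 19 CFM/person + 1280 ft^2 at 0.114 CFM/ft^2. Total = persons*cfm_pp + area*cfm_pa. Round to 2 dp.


Total = 99*19 + 1280*0.114 = 2026.92 CFM

2026.92 CFM


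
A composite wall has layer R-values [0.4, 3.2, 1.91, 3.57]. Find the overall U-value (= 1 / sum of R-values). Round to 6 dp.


R_total = 0.4 + 3.2 + 1.91 + 3.57 = 9.08
U = 1/9.08 = 0.110132

0.110132


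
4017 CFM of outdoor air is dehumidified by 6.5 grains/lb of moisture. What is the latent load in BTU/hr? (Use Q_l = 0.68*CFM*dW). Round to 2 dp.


Q = 0.68 * 4017 * 6.5 = 17755.14 BTU/hr

17755.14 BTU/hr


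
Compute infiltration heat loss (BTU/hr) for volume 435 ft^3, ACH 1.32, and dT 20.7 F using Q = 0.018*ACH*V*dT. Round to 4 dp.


Q = 0.018 * 1.32 * 435 * 20.7 = 213.9469 BTU/hr

213.9469 BTU/hr


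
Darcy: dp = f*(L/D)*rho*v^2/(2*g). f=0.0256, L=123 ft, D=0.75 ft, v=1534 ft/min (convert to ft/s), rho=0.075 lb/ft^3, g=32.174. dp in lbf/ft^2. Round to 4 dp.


v_fps = 1534/60 = 25.5667 ft/s
dp = 0.0256*(123/0.75)*0.075*25.5667^2/(2*32.174) = 3.1986 lbf/ft^2

3.1986 lbf/ft^2


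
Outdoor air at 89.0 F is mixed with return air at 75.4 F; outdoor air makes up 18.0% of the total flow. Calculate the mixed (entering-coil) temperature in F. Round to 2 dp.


T_mix = 75.4 + (18.0/100)*(89.0-75.4) = 77.85 F

77.85 F


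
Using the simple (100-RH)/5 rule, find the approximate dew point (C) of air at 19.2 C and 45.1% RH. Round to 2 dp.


Td = 19.2 - (100-45.1)/5 = 8.22 C

8.22 C


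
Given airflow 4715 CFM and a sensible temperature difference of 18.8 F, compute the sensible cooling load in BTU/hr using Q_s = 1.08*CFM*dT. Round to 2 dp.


Q = 1.08 * 4715 * 18.8 = 95733.36 BTU/hr

95733.36 BTU/hr


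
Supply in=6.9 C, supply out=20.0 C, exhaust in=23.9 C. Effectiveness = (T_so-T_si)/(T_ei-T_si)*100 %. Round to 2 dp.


eff = (20.0-6.9)/(23.9-6.9)*100 = 77.06 %

77.06 %


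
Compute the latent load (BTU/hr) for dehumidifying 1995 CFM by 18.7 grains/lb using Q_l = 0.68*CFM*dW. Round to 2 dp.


Q = 0.68 * 1995 * 18.7 = 25368.42 BTU/hr

25368.42 BTU/hr


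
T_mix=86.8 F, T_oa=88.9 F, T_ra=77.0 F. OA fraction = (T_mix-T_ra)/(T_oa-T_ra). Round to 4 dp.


frac = (86.8 - 77.0) / (88.9 - 77.0) = 0.8235

0.8235


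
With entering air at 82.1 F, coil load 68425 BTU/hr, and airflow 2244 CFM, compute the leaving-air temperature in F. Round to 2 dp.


dT = 68425/(1.08*2244) = 28.2337
T_leave = 82.1 - 28.2337 = 53.87 F

53.87 F


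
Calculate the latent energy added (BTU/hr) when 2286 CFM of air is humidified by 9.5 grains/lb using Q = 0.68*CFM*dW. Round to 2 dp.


Q = 0.68 * 2286 * 9.5 = 14767.56 BTU/hr

14767.56 BTU/hr


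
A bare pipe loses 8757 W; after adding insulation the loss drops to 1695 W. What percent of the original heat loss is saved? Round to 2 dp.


Savings = ((8757-1695)/8757)*100 = 80.64 %

80.64 %


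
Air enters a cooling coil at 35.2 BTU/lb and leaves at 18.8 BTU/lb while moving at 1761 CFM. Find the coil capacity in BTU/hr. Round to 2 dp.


Q = 4.5 * 1761 * (35.2 - 18.8) = 129961.80 BTU/hr

129961.80 BTU/hr


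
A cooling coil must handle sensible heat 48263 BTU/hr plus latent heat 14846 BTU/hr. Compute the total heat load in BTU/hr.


Qt = 48263 + 14846 = 63109 BTU/hr

63109 BTU/hr


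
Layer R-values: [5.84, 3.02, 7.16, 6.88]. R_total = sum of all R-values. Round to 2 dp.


R_total = 5.84 + 3.02 + 7.16 + 6.88 = 22.90

22.90


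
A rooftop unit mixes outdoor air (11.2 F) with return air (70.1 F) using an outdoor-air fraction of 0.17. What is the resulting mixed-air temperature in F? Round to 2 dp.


T_mix = 0.17*11.2 + 0.83*70.1 = 60.09 F

60.09 F


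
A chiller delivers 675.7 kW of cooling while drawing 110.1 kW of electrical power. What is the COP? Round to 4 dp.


COP = 675.7 / 110.1 = 6.1371

6.1371


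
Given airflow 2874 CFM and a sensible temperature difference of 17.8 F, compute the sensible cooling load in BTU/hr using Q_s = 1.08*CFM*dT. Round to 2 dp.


Q = 1.08 * 2874 * 17.8 = 55249.78 BTU/hr

55249.78 BTU/hr


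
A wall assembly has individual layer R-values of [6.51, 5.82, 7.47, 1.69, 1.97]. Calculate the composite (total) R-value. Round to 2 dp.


R_total = 6.51 + 5.82 + 7.47 + 1.69 + 1.97 = 23.46

23.46


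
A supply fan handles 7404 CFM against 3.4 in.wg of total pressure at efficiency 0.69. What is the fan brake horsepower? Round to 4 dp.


BHP = 7404 * 3.4 / (6356 * 0.69) = 5.7400 hp

5.7400 hp


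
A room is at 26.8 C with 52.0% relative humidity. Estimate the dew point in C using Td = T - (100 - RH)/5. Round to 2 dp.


Td = 26.8 - (100-52.0)/5 = 17.20 C

17.20 C


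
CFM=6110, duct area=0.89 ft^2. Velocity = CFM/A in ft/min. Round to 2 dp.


V = 6110 / 0.89 = 6865.17 ft/min

6865.17 ft/min


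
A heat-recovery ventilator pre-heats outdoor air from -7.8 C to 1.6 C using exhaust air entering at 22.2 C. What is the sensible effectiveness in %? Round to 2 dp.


eff = (1.6-(-7.8))/(22.2-(-7.8))*100 = 31.33 %

31.33 %


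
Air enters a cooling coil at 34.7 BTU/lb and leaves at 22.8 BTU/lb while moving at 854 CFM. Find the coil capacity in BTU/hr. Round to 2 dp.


Q = 4.5 * 854 * (34.7 - 22.8) = 45731.70 BTU/hr

45731.70 BTU/hr


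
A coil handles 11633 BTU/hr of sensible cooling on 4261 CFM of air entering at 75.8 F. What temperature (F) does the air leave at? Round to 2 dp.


dT = 11633/(1.08*4261) = 2.5279
T_leave = 75.8 - 2.5279 = 73.27 F

73.27 F


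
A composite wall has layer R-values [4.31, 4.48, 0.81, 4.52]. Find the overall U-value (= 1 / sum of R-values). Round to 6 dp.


R_total = 4.31 + 4.48 + 0.81 + 4.52 = 14.12
U = 1/14.12 = 0.070822

0.070822


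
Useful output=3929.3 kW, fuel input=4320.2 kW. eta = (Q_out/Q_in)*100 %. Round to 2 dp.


eta = (3929.3/4320.2)*100 = 90.95 %

90.95 %


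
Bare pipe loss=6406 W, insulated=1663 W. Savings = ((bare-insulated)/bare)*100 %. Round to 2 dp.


Savings = ((6406-1663)/6406)*100 = 74.04 %

74.04 %


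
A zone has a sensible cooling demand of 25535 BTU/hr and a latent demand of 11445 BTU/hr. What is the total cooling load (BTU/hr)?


Qt = 25535 + 11445 = 36980 BTU/hr

36980 BTU/hr


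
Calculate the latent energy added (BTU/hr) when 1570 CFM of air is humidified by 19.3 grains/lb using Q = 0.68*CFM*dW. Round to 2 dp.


Q = 0.68 * 1570 * 19.3 = 20604.68 BTU/hr

20604.68 BTU/hr


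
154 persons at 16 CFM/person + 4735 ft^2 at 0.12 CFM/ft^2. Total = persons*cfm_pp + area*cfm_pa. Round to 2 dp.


Total = 154*16 + 4735*0.12 = 3032.20 CFM

3032.20 CFM


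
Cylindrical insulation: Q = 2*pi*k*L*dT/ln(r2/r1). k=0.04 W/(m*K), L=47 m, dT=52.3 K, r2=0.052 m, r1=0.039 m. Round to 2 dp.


Q = 2*pi*0.04*47*52.3/ln(0.052/0.039) = 2147.47 W

2147.47 W


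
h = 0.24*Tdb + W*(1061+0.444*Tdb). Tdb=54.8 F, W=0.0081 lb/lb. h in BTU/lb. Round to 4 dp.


h = 0.24*54.8 + 0.0081*(1061+0.444*54.8) = 21.9432 BTU/lb

21.9432 BTU/lb


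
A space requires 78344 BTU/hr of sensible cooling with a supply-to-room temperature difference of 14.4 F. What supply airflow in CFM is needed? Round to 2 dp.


CFM = 78344 / (1.08 * 14.4) = 5037.55

5037.55 CFM


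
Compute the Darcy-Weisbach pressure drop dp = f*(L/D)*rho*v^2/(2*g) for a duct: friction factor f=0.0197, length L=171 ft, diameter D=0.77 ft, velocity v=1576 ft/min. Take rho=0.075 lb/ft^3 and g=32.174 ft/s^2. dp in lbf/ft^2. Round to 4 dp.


v_fps = 1576/60 = 26.2667 ft/s
dp = 0.0197*(171/0.77)*0.075*26.2667^2/(2*32.174) = 3.5181 lbf/ft^2

3.5181 lbf/ft^2


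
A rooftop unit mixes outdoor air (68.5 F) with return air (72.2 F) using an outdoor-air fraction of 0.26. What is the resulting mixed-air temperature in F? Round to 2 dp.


T_mix = 0.26*68.5 + 0.74*72.2 = 71.24 F

71.24 F


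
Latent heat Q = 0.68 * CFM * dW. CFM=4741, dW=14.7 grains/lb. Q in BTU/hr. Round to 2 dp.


Q = 0.68 * 4741 * 14.7 = 47391.04 BTU/hr

47391.04 BTU/hr


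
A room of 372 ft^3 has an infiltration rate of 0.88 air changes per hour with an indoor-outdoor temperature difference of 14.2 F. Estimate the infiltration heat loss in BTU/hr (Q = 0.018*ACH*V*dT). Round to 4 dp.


Q = 0.018 * 0.88 * 372 * 14.2 = 83.6732 BTU/hr

83.6732 BTU/hr


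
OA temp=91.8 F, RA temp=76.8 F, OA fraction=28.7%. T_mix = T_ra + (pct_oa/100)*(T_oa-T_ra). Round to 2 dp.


T_mix = 76.8 + (28.7/100)*(91.8-76.8) = 81.11 F

81.11 F


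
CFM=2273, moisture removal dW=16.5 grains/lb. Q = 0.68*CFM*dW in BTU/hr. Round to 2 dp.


Q = 0.68 * 2273 * 16.5 = 25503.06 BTU/hr

25503.06 BTU/hr


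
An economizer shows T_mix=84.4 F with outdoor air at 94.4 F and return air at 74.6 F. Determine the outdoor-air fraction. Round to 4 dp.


frac = (84.4 - 74.6) / (94.4 - 74.6) = 0.4949

0.4949


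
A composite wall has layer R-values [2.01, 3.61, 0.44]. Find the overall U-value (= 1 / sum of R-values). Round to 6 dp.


R_total = 2.01 + 3.61 + 0.44 = 6.06
U = 1/6.06 = 0.165017

0.165017


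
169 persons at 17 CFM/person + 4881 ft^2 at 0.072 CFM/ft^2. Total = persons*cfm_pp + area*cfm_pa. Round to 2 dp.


Total = 169*17 + 4881*0.072 = 3224.43 CFM

3224.43 CFM


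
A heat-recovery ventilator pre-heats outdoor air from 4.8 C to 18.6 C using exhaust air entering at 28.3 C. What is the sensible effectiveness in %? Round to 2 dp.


eff = (18.6-4.8)/(28.3-4.8)*100 = 58.72 %

58.72 %


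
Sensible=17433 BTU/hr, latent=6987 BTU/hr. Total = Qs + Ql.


Qt = 17433 + 6987 = 24420 BTU/hr

24420 BTU/hr


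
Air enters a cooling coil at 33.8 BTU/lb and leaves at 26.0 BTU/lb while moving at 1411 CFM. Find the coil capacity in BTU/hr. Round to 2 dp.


Q = 4.5 * 1411 * (33.8 - 26.0) = 49526.10 BTU/hr

49526.10 BTU/hr


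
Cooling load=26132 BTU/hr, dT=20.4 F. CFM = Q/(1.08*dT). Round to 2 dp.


CFM = 26132 / (1.08 * 20.4) = 1186.09

1186.09 CFM


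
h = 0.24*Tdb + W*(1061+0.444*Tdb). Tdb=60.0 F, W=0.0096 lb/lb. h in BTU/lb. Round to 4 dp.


h = 0.24*60.0 + 0.0096*(1061+0.444*60.0) = 24.8413 BTU/lb

24.8413 BTU/lb


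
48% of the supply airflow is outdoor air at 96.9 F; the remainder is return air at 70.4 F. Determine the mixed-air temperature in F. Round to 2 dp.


T_mix = 0.48*96.9 + 0.52*70.4 = 83.12 F

83.12 F


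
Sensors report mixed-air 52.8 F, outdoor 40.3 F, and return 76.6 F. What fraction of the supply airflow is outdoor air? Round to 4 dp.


frac = (52.8 - 76.6) / (40.3 - 76.6) = 0.6556

0.6556


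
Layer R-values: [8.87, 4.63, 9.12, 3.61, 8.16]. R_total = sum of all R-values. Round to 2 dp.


R_total = 8.87 + 4.63 + 9.12 + 3.61 + 8.16 = 34.39

34.39


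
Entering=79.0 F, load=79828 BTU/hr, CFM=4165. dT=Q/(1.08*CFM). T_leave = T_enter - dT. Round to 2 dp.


dT = 79828/(1.08*4165) = 17.7467
T_leave = 79.0 - 17.7467 = 61.25 F

61.25 F


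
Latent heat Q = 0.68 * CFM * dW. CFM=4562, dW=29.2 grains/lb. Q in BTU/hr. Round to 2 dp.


Q = 0.68 * 4562 * 29.2 = 90583.07 BTU/hr

90583.07 BTU/hr


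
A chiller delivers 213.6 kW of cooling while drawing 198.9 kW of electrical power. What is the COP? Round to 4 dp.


COP = 213.6 / 198.9 = 1.0739

1.0739


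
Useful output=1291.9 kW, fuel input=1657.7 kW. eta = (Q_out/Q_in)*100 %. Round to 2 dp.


eta = (1291.9/1657.7)*100 = 77.93 %

77.93 %


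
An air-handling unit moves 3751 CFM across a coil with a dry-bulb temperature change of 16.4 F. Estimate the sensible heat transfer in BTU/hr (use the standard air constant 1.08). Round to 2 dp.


Q = 1.08 * 3751 * 16.4 = 66437.71 BTU/hr

66437.71 BTU/hr


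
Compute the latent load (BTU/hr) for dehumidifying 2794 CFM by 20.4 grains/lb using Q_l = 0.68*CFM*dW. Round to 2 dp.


Q = 0.68 * 2794 * 20.4 = 38758.37 BTU/hr

38758.37 BTU/hr


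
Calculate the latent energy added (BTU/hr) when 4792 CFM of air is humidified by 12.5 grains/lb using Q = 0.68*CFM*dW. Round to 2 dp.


Q = 0.68 * 4792 * 12.5 = 40732.00 BTU/hr

40732.00 BTU/hr


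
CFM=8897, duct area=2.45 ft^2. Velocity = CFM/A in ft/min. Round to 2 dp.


V = 8897 / 2.45 = 3631.43 ft/min

3631.43 ft/min


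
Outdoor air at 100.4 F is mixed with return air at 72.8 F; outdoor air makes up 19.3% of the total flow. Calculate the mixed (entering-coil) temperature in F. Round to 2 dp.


T_mix = 72.8 + (19.3/100)*(100.4-72.8) = 78.13 F

78.13 F


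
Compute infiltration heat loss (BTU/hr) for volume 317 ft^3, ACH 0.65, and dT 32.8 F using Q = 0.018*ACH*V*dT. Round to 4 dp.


Q = 0.018 * 0.65 * 317 * 32.8 = 121.6519 BTU/hr

121.6519 BTU/hr


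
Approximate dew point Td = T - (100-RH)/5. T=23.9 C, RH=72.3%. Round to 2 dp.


Td = 23.9 - (100-72.3)/5 = 18.36 C

18.36 C


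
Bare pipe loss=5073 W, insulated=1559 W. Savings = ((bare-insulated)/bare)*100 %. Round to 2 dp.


Savings = ((5073-1559)/5073)*100 = 69.27 %

69.27 %


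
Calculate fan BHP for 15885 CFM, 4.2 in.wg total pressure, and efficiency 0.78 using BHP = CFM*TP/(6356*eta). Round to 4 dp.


BHP = 15885 * 4.2 / (6356 * 0.78) = 13.4573 hp

13.4573 hp


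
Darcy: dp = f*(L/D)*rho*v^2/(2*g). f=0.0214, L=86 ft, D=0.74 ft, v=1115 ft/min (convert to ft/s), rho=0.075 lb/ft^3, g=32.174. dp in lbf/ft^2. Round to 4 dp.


v_fps = 1115/60 = 18.5833 ft/s
dp = 0.0214*(86/0.74)*0.075*18.5833^2/(2*32.174) = 1.0010 lbf/ft^2

1.0010 lbf/ft^2


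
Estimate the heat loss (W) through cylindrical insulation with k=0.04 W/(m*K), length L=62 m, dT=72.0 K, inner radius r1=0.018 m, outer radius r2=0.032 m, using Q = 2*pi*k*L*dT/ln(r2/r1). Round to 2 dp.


Q = 2*pi*0.04*62*72.0/ln(0.032/0.018) = 1949.94 W

1949.94 W


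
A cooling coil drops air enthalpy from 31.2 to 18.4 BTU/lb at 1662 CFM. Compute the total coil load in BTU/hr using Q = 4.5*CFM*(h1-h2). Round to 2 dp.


Q = 4.5 * 1662 * (31.2 - 18.4) = 95731.20 BTU/hr

95731.20 BTU/hr


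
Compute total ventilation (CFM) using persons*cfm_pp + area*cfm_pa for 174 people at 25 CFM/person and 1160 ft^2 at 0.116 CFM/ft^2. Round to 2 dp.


Total = 174*25 + 1160*0.116 = 4484.56 CFM

4484.56 CFM


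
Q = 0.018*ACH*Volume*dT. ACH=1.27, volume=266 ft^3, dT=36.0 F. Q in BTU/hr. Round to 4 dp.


Q = 0.018 * 1.27 * 266 * 36.0 = 218.9074 BTU/hr

218.9074 BTU/hr


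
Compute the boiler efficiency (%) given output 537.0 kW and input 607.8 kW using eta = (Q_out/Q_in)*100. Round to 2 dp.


eta = (537.0/607.8)*100 = 88.35 %

88.35 %
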